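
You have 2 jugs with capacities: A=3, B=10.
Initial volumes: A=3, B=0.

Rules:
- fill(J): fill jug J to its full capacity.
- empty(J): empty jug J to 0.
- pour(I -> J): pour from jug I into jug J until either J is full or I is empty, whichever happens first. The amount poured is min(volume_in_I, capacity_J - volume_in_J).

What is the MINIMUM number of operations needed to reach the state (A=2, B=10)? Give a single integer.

Answer: 7

Derivation:
BFS from (A=3, B=0). One shortest path:
  1. pour(A -> B) -> (A=0 B=3)
  2. fill(A) -> (A=3 B=3)
  3. pour(A -> B) -> (A=0 B=6)
  4. fill(A) -> (A=3 B=6)
  5. pour(A -> B) -> (A=0 B=9)
  6. fill(A) -> (A=3 B=9)
  7. pour(A -> B) -> (A=2 B=10)
Reached target in 7 moves.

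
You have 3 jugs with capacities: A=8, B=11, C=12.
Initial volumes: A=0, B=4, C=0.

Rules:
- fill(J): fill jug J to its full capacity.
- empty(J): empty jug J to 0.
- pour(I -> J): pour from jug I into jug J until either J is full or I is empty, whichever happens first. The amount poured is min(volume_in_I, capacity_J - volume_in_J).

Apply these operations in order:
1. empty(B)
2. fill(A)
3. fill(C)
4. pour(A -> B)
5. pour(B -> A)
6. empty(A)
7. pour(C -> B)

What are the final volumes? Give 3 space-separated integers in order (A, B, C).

Step 1: empty(B) -> (A=0 B=0 C=0)
Step 2: fill(A) -> (A=8 B=0 C=0)
Step 3: fill(C) -> (A=8 B=0 C=12)
Step 4: pour(A -> B) -> (A=0 B=8 C=12)
Step 5: pour(B -> A) -> (A=8 B=0 C=12)
Step 6: empty(A) -> (A=0 B=0 C=12)
Step 7: pour(C -> B) -> (A=0 B=11 C=1)

Answer: 0 11 1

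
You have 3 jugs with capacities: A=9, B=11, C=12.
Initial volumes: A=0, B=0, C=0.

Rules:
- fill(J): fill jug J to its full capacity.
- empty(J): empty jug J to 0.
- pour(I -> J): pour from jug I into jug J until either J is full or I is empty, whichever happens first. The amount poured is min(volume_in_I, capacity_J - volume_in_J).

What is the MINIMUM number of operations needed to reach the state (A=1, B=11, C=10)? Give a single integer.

BFS from (A=0, B=0, C=0). One shortest path:
  1. fill(A) -> (A=9 B=0 C=0)
  2. fill(C) -> (A=9 B=0 C=12)
  3. pour(C -> B) -> (A=9 B=11 C=1)
  4. empty(B) -> (A=9 B=0 C=1)
  5. pour(A -> B) -> (A=0 B=9 C=1)
  6. pour(C -> A) -> (A=1 B=9 C=0)
  7. fill(C) -> (A=1 B=9 C=12)
  8. pour(C -> B) -> (A=1 B=11 C=10)
Reached target in 8 moves.

Answer: 8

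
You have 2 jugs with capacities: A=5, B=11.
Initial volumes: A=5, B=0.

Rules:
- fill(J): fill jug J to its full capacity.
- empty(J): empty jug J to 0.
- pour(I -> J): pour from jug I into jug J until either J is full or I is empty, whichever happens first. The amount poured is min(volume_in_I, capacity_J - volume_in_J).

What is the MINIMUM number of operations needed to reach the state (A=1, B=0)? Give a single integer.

Answer: 7

Derivation:
BFS from (A=5, B=0). One shortest path:
  1. empty(A) -> (A=0 B=0)
  2. fill(B) -> (A=0 B=11)
  3. pour(B -> A) -> (A=5 B=6)
  4. empty(A) -> (A=0 B=6)
  5. pour(B -> A) -> (A=5 B=1)
  6. empty(A) -> (A=0 B=1)
  7. pour(B -> A) -> (A=1 B=0)
Reached target in 7 moves.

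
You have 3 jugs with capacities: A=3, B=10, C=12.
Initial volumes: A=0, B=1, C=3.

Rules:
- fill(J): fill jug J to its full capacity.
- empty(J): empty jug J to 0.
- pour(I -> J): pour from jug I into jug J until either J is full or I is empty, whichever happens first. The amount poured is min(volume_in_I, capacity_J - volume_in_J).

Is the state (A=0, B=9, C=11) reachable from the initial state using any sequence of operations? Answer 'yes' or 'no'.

BFS from (A=0, B=1, C=3):
  1. pour(B -> A) -> (A=1 B=0 C=3)
  2. fill(B) -> (A=1 B=10 C=3)
  3. pour(B -> A) -> (A=3 B=8 C=3)
  4. pour(B -> C) -> (A=3 B=0 C=11)
  5. pour(A -> B) -> (A=0 B=3 C=11)
  6. fill(A) -> (A=3 B=3 C=11)
  7. pour(A -> B) -> (A=0 B=6 C=11)
  8. fill(A) -> (A=3 B=6 C=11)
  9. pour(A -> B) -> (A=0 B=9 C=11)
Target reached → yes.

Answer: yes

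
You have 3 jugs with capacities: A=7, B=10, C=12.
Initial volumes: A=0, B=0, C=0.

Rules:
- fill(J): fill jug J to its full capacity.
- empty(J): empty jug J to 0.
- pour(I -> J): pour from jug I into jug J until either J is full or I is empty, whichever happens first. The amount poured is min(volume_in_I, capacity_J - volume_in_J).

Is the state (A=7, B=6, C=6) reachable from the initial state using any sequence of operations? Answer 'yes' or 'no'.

BFS from (A=0, B=0, C=0):
  1. fill(A) -> (A=7 B=0 C=0)
  2. fill(B) -> (A=7 B=10 C=0)
  3. pour(B -> C) -> (A=7 B=0 C=10)
  4. pour(A -> B) -> (A=0 B=7 C=10)
  5. pour(C -> A) -> (A=7 B=7 C=3)
  6. pour(A -> B) -> (A=4 B=10 C=3)
  7. empty(B) -> (A=4 B=0 C=3)
  8. pour(A -> B) -> (A=0 B=4 C=3)
  9. pour(C -> A) -> (A=3 B=4 C=0)
  10. fill(C) -> (A=3 B=4 C=12)
  11. pour(C -> B) -> (A=3 B=10 C=6)
  12. pour(B -> A) -> (A=7 B=6 C=6)
Target reached → yes.

Answer: yes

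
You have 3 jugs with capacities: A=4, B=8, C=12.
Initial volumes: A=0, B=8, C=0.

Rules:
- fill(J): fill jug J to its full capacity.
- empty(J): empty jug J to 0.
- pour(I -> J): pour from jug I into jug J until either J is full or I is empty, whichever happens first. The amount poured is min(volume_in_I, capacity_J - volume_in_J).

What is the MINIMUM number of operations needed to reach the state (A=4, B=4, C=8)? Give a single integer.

BFS from (A=0, B=8, C=0). One shortest path:
  1. pour(B -> C) -> (A=0 B=0 C=8)
  2. fill(B) -> (A=0 B=8 C=8)
  3. pour(B -> A) -> (A=4 B=4 C=8)
Reached target in 3 moves.

Answer: 3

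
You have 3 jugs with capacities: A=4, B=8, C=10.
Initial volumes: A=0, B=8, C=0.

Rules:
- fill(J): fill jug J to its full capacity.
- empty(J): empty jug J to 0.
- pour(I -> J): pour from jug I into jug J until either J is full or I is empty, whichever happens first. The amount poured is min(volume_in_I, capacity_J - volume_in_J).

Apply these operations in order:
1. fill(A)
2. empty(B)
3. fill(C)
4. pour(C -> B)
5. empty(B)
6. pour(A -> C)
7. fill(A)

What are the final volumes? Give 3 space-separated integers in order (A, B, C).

Answer: 4 0 6

Derivation:
Step 1: fill(A) -> (A=4 B=8 C=0)
Step 2: empty(B) -> (A=4 B=0 C=0)
Step 3: fill(C) -> (A=4 B=0 C=10)
Step 4: pour(C -> B) -> (A=4 B=8 C=2)
Step 5: empty(B) -> (A=4 B=0 C=2)
Step 6: pour(A -> C) -> (A=0 B=0 C=6)
Step 7: fill(A) -> (A=4 B=0 C=6)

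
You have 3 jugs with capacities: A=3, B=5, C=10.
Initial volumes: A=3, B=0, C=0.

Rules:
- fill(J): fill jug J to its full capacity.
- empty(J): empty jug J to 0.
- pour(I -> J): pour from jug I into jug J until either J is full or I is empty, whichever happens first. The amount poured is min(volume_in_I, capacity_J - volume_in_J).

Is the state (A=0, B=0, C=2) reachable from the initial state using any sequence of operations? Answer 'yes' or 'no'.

BFS from (A=3, B=0, C=0):
  1. empty(A) -> (A=0 B=0 C=0)
  2. fill(B) -> (A=0 B=5 C=0)
  3. pour(B -> A) -> (A=3 B=2 C=0)
  4. empty(A) -> (A=0 B=2 C=0)
  5. pour(B -> C) -> (A=0 B=0 C=2)
Target reached → yes.

Answer: yes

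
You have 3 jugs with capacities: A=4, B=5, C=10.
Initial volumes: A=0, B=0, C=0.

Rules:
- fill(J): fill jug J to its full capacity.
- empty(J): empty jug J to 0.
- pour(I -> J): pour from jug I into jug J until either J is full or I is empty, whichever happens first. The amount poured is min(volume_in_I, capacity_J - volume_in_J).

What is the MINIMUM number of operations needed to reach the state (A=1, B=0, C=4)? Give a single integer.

Answer: 4

Derivation:
BFS from (A=0, B=0, C=0). One shortest path:
  1. fill(B) -> (A=0 B=5 C=0)
  2. pour(B -> A) -> (A=4 B=1 C=0)
  3. pour(A -> C) -> (A=0 B=1 C=4)
  4. pour(B -> A) -> (A=1 B=0 C=4)
Reached target in 4 moves.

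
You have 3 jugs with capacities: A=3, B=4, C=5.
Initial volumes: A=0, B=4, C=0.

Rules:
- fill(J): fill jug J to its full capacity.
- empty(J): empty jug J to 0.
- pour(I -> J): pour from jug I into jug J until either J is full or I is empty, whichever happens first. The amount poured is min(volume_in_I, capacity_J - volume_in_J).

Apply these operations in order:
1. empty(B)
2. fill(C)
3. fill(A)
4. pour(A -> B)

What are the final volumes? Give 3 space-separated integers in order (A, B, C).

Answer: 0 3 5

Derivation:
Step 1: empty(B) -> (A=0 B=0 C=0)
Step 2: fill(C) -> (A=0 B=0 C=5)
Step 3: fill(A) -> (A=3 B=0 C=5)
Step 4: pour(A -> B) -> (A=0 B=3 C=5)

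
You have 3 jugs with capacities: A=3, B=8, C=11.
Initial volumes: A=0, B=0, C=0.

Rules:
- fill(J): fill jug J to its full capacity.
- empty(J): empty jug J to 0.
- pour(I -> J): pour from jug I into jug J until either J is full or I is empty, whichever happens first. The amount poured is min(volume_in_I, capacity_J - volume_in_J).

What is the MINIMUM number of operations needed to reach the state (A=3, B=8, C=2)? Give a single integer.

BFS from (A=0, B=0, C=0). One shortest path:
  1. fill(B) -> (A=0 B=8 C=0)
  2. pour(B -> A) -> (A=3 B=5 C=0)
  3. empty(A) -> (A=0 B=5 C=0)
  4. pour(B -> A) -> (A=3 B=2 C=0)
  5. pour(B -> C) -> (A=3 B=0 C=2)
  6. fill(B) -> (A=3 B=8 C=2)
Reached target in 6 moves.

Answer: 6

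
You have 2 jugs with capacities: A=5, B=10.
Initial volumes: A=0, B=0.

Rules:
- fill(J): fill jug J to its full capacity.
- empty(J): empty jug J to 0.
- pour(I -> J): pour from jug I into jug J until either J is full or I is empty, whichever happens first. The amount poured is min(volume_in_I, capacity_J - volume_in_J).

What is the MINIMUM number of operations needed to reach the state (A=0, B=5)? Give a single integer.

Answer: 2

Derivation:
BFS from (A=0, B=0). One shortest path:
  1. fill(A) -> (A=5 B=0)
  2. pour(A -> B) -> (A=0 B=5)
Reached target in 2 moves.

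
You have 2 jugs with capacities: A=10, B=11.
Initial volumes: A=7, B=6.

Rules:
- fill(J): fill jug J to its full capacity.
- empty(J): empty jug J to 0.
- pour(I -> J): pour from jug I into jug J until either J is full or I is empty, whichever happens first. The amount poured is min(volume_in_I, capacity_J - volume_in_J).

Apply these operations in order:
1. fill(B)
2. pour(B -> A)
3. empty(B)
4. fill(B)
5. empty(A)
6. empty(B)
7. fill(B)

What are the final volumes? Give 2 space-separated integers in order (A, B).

Step 1: fill(B) -> (A=7 B=11)
Step 2: pour(B -> A) -> (A=10 B=8)
Step 3: empty(B) -> (A=10 B=0)
Step 4: fill(B) -> (A=10 B=11)
Step 5: empty(A) -> (A=0 B=11)
Step 6: empty(B) -> (A=0 B=0)
Step 7: fill(B) -> (A=0 B=11)

Answer: 0 11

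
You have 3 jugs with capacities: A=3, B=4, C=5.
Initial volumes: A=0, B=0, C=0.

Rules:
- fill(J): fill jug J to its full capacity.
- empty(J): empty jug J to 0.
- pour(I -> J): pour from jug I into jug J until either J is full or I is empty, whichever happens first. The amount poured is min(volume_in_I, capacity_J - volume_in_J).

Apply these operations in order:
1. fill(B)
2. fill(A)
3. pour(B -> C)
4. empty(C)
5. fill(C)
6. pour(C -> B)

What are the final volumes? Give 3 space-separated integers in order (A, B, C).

Step 1: fill(B) -> (A=0 B=4 C=0)
Step 2: fill(A) -> (A=3 B=4 C=0)
Step 3: pour(B -> C) -> (A=3 B=0 C=4)
Step 4: empty(C) -> (A=3 B=0 C=0)
Step 5: fill(C) -> (A=3 B=0 C=5)
Step 6: pour(C -> B) -> (A=3 B=4 C=1)

Answer: 3 4 1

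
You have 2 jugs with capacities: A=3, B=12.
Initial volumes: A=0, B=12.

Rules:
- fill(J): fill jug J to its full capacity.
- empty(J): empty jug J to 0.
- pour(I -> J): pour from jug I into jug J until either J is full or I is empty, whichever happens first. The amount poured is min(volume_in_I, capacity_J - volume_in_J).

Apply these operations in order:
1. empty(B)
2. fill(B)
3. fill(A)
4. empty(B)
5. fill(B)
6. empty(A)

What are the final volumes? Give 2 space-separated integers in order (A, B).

Answer: 0 12

Derivation:
Step 1: empty(B) -> (A=0 B=0)
Step 2: fill(B) -> (A=0 B=12)
Step 3: fill(A) -> (A=3 B=12)
Step 4: empty(B) -> (A=3 B=0)
Step 5: fill(B) -> (A=3 B=12)
Step 6: empty(A) -> (A=0 B=12)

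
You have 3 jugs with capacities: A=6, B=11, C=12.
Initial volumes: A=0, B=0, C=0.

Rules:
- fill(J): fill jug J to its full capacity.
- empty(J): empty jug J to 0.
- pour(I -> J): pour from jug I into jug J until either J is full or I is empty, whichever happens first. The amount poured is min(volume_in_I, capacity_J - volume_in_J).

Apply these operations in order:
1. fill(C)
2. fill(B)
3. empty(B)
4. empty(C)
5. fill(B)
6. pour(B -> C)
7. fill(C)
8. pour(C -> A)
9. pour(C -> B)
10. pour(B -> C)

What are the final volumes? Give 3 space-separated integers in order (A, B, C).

Step 1: fill(C) -> (A=0 B=0 C=12)
Step 2: fill(B) -> (A=0 B=11 C=12)
Step 3: empty(B) -> (A=0 B=0 C=12)
Step 4: empty(C) -> (A=0 B=0 C=0)
Step 5: fill(B) -> (A=0 B=11 C=0)
Step 6: pour(B -> C) -> (A=0 B=0 C=11)
Step 7: fill(C) -> (A=0 B=0 C=12)
Step 8: pour(C -> A) -> (A=6 B=0 C=6)
Step 9: pour(C -> B) -> (A=6 B=6 C=0)
Step 10: pour(B -> C) -> (A=6 B=0 C=6)

Answer: 6 0 6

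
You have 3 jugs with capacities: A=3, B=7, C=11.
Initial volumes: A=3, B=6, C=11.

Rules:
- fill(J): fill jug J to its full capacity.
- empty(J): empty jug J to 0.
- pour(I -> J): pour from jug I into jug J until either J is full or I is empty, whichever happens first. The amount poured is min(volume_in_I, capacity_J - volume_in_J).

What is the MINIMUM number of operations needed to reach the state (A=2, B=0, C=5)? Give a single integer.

BFS from (A=3, B=6, C=11). One shortest path:
  1. empty(A) -> (A=0 B=6 C=11)
  2. pour(C -> A) -> (A=3 B=6 C=8)
  3. empty(A) -> (A=0 B=6 C=8)
  4. pour(C -> A) -> (A=3 B=6 C=5)
  5. pour(A -> B) -> (A=2 B=7 C=5)
  6. empty(B) -> (A=2 B=0 C=5)
Reached target in 6 moves.

Answer: 6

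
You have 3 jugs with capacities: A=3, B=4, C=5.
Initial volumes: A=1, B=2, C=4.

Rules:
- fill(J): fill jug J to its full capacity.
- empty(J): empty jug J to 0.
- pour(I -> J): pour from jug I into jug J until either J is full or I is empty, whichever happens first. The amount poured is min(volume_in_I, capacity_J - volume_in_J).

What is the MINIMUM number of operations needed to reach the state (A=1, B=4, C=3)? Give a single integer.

BFS from (A=1, B=2, C=4). One shortest path:
  1. fill(C) -> (A=1 B=2 C=5)
  2. pour(C -> B) -> (A=1 B=4 C=3)
Reached target in 2 moves.

Answer: 2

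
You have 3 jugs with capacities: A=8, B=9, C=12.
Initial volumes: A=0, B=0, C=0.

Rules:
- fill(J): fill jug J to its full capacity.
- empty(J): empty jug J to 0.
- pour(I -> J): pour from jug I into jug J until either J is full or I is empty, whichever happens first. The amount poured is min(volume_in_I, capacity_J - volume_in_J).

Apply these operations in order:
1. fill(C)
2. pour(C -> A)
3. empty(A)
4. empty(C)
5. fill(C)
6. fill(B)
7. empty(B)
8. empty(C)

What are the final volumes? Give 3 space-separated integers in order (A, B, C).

Answer: 0 0 0

Derivation:
Step 1: fill(C) -> (A=0 B=0 C=12)
Step 2: pour(C -> A) -> (A=8 B=0 C=4)
Step 3: empty(A) -> (A=0 B=0 C=4)
Step 4: empty(C) -> (A=0 B=0 C=0)
Step 5: fill(C) -> (A=0 B=0 C=12)
Step 6: fill(B) -> (A=0 B=9 C=12)
Step 7: empty(B) -> (A=0 B=0 C=12)
Step 8: empty(C) -> (A=0 B=0 C=0)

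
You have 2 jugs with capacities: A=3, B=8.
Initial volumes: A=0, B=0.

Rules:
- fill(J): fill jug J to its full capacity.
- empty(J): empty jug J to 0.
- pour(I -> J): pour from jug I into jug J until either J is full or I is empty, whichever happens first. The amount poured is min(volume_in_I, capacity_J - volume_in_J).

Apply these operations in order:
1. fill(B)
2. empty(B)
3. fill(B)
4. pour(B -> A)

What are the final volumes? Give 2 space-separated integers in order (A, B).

Answer: 3 5

Derivation:
Step 1: fill(B) -> (A=0 B=8)
Step 2: empty(B) -> (A=0 B=0)
Step 3: fill(B) -> (A=0 B=8)
Step 4: pour(B -> A) -> (A=3 B=5)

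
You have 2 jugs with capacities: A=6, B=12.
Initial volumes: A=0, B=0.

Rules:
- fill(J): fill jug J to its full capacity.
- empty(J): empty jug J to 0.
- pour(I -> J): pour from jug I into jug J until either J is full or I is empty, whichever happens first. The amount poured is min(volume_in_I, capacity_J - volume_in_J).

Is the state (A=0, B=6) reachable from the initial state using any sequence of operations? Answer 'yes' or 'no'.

Answer: yes

Derivation:
BFS from (A=0, B=0):
  1. fill(A) -> (A=6 B=0)
  2. pour(A -> B) -> (A=0 B=6)
Target reached → yes.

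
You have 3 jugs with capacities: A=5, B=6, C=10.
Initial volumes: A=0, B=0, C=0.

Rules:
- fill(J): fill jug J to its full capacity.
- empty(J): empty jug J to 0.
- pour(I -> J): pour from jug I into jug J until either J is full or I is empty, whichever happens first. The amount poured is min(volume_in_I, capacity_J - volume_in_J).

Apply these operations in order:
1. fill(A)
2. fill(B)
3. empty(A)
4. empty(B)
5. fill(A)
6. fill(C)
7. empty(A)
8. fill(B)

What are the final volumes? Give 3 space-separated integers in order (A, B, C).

Answer: 0 6 10

Derivation:
Step 1: fill(A) -> (A=5 B=0 C=0)
Step 2: fill(B) -> (A=5 B=6 C=0)
Step 3: empty(A) -> (A=0 B=6 C=0)
Step 4: empty(B) -> (A=0 B=0 C=0)
Step 5: fill(A) -> (A=5 B=0 C=0)
Step 6: fill(C) -> (A=5 B=0 C=10)
Step 7: empty(A) -> (A=0 B=0 C=10)
Step 8: fill(B) -> (A=0 B=6 C=10)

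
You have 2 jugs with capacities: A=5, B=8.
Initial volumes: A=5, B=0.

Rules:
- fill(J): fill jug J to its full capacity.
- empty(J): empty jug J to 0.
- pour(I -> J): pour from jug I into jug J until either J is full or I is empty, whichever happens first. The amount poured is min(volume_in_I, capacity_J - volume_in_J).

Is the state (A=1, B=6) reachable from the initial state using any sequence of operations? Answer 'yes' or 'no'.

Answer: no

Derivation:
BFS explored all 26 reachable states.
Reachable set includes: (0,0), (0,1), (0,2), (0,3), (0,4), (0,5), (0,6), (0,7), (0,8), (1,0), (1,8), (2,0) ...
Target (A=1, B=6) not in reachable set → no.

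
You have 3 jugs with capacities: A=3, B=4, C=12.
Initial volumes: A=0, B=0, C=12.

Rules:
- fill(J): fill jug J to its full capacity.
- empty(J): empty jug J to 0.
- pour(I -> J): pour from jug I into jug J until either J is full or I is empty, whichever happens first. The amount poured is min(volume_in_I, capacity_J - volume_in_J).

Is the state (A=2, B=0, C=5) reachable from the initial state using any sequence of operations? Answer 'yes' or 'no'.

Answer: yes

Derivation:
BFS from (A=0, B=0, C=12):
  1. fill(A) -> (A=3 B=0 C=12)
  2. pour(A -> B) -> (A=0 B=3 C=12)
  3. pour(C -> A) -> (A=3 B=3 C=9)
  4. pour(A -> B) -> (A=2 B=4 C=9)
  5. empty(B) -> (A=2 B=0 C=9)
  6. pour(C -> B) -> (A=2 B=4 C=5)
  7. empty(B) -> (A=2 B=0 C=5)
Target reached → yes.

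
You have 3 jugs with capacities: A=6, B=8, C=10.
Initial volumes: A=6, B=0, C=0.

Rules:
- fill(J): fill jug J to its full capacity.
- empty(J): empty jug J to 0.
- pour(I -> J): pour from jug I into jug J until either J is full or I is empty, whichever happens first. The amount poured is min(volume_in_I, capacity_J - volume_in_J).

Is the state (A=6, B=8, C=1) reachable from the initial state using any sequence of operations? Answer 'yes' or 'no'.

Answer: no

Derivation:
BFS explored all 96 reachable states.
Reachable set includes: (0,0,0), (0,0,2), (0,0,4), (0,0,6), (0,0,8), (0,0,10), (0,2,0), (0,2,2), (0,2,4), (0,2,6), (0,2,8), (0,2,10) ...
Target (A=6, B=8, C=1) not in reachable set → no.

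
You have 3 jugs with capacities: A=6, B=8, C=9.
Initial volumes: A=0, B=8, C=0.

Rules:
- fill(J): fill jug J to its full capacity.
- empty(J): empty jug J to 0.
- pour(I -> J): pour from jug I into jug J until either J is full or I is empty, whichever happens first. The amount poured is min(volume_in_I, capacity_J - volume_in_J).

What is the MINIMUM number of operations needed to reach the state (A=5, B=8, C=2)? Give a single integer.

Answer: 7

Derivation:
BFS from (A=0, B=8, C=0). One shortest path:
  1. pour(B -> C) -> (A=0 B=0 C=8)
  2. fill(B) -> (A=0 B=8 C=8)
  3. pour(B -> A) -> (A=6 B=2 C=8)
  4. pour(A -> C) -> (A=5 B=2 C=9)
  5. empty(C) -> (A=5 B=2 C=0)
  6. pour(B -> C) -> (A=5 B=0 C=2)
  7. fill(B) -> (A=5 B=8 C=2)
Reached target in 7 moves.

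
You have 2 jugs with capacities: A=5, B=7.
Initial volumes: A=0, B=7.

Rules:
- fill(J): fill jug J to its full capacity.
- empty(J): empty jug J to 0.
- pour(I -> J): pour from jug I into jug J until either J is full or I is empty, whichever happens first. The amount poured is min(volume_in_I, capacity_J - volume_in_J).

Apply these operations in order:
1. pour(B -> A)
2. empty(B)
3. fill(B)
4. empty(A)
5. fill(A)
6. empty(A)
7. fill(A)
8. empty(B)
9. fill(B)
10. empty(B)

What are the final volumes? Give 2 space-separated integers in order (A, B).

Answer: 5 0

Derivation:
Step 1: pour(B -> A) -> (A=5 B=2)
Step 2: empty(B) -> (A=5 B=0)
Step 3: fill(B) -> (A=5 B=7)
Step 4: empty(A) -> (A=0 B=7)
Step 5: fill(A) -> (A=5 B=7)
Step 6: empty(A) -> (A=0 B=7)
Step 7: fill(A) -> (A=5 B=7)
Step 8: empty(B) -> (A=5 B=0)
Step 9: fill(B) -> (A=5 B=7)
Step 10: empty(B) -> (A=5 B=0)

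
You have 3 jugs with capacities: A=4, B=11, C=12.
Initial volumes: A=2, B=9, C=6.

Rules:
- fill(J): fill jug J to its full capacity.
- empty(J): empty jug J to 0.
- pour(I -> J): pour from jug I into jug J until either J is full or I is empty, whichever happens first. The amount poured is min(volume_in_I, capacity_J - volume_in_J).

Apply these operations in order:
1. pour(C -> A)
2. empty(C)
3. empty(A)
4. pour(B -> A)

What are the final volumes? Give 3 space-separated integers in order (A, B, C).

Answer: 4 5 0

Derivation:
Step 1: pour(C -> A) -> (A=4 B=9 C=4)
Step 2: empty(C) -> (A=4 B=9 C=0)
Step 3: empty(A) -> (A=0 B=9 C=0)
Step 4: pour(B -> A) -> (A=4 B=5 C=0)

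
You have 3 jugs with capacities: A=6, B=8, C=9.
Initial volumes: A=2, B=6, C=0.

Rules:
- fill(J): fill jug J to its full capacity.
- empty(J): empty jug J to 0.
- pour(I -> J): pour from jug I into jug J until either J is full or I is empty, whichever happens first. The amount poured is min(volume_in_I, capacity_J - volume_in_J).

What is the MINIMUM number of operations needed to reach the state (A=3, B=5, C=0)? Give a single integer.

Answer: 7

Derivation:
BFS from (A=2, B=6, C=0). One shortest path:
  1. fill(A) -> (A=6 B=6 C=0)
  2. fill(B) -> (A=6 B=8 C=0)
  3. pour(A -> C) -> (A=0 B=8 C=6)
  4. pour(B -> C) -> (A=0 B=5 C=9)
  5. pour(C -> A) -> (A=6 B=5 C=3)
  6. empty(A) -> (A=0 B=5 C=3)
  7. pour(C -> A) -> (A=3 B=5 C=0)
Reached target in 7 moves.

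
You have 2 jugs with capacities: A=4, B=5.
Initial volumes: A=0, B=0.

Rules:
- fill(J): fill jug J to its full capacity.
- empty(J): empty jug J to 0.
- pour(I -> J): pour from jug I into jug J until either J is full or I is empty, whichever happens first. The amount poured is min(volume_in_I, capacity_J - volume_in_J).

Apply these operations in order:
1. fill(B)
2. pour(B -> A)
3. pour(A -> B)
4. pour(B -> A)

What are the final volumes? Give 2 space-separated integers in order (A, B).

Answer: 4 1

Derivation:
Step 1: fill(B) -> (A=0 B=5)
Step 2: pour(B -> A) -> (A=4 B=1)
Step 3: pour(A -> B) -> (A=0 B=5)
Step 4: pour(B -> A) -> (A=4 B=1)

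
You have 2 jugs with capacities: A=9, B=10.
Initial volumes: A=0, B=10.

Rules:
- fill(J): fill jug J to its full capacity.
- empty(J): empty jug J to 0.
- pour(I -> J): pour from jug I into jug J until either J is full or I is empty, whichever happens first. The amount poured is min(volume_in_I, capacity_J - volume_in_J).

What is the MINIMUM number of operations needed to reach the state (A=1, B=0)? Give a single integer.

Answer: 3

Derivation:
BFS from (A=0, B=10). One shortest path:
  1. pour(B -> A) -> (A=9 B=1)
  2. empty(A) -> (A=0 B=1)
  3. pour(B -> A) -> (A=1 B=0)
Reached target in 3 moves.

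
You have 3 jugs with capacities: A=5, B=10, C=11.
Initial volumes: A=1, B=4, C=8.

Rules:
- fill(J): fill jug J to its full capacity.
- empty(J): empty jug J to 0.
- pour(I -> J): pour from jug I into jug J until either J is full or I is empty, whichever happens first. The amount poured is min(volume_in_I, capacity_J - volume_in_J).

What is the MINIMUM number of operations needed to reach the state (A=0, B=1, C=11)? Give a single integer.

BFS from (A=1, B=4, C=8). One shortest path:
  1. empty(A) -> (A=0 B=4 C=8)
  2. pour(B -> C) -> (A=0 B=1 C=11)
Reached target in 2 moves.

Answer: 2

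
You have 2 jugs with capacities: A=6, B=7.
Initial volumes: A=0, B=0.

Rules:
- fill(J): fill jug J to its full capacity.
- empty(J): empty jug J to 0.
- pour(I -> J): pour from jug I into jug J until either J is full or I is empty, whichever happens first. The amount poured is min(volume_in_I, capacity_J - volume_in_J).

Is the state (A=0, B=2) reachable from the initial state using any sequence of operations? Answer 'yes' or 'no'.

BFS from (A=0, B=0):
  1. fill(B) -> (A=0 B=7)
  2. pour(B -> A) -> (A=6 B=1)
  3. empty(A) -> (A=0 B=1)
  4. pour(B -> A) -> (A=1 B=0)
  5. fill(B) -> (A=1 B=7)
  6. pour(B -> A) -> (A=6 B=2)
  7. empty(A) -> (A=0 B=2)
Target reached → yes.

Answer: yes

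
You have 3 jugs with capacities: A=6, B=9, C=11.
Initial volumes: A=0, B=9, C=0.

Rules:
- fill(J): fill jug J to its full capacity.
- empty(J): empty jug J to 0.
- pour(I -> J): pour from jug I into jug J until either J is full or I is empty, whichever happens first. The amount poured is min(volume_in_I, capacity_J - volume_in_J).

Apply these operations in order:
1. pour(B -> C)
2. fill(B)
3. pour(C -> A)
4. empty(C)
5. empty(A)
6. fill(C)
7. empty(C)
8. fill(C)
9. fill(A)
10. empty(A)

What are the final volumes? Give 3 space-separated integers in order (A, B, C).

Step 1: pour(B -> C) -> (A=0 B=0 C=9)
Step 2: fill(B) -> (A=0 B=9 C=9)
Step 3: pour(C -> A) -> (A=6 B=9 C=3)
Step 4: empty(C) -> (A=6 B=9 C=0)
Step 5: empty(A) -> (A=0 B=9 C=0)
Step 6: fill(C) -> (A=0 B=9 C=11)
Step 7: empty(C) -> (A=0 B=9 C=0)
Step 8: fill(C) -> (A=0 B=9 C=11)
Step 9: fill(A) -> (A=6 B=9 C=11)
Step 10: empty(A) -> (A=0 B=9 C=11)

Answer: 0 9 11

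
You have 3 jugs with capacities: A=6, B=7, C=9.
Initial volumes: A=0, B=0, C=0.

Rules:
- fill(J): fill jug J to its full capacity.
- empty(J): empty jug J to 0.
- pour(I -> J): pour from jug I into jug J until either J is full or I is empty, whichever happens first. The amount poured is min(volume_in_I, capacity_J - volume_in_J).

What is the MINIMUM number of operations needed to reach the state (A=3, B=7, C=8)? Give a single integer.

Answer: 6

Derivation:
BFS from (A=0, B=0, C=0). One shortest path:
  1. fill(C) -> (A=0 B=0 C=9)
  2. pour(C -> A) -> (A=6 B=0 C=3)
  3. pour(A -> B) -> (A=0 B=6 C=3)
  4. pour(C -> A) -> (A=3 B=6 C=0)
  5. fill(C) -> (A=3 B=6 C=9)
  6. pour(C -> B) -> (A=3 B=7 C=8)
Reached target in 6 moves.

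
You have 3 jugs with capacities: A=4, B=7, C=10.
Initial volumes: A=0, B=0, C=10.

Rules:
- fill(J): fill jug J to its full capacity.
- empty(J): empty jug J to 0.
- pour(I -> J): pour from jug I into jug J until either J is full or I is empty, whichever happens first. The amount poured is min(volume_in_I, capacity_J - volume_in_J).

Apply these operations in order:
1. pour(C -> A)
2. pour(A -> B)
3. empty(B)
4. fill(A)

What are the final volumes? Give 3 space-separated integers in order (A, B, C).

Answer: 4 0 6

Derivation:
Step 1: pour(C -> A) -> (A=4 B=0 C=6)
Step 2: pour(A -> B) -> (A=0 B=4 C=6)
Step 3: empty(B) -> (A=0 B=0 C=6)
Step 4: fill(A) -> (A=4 B=0 C=6)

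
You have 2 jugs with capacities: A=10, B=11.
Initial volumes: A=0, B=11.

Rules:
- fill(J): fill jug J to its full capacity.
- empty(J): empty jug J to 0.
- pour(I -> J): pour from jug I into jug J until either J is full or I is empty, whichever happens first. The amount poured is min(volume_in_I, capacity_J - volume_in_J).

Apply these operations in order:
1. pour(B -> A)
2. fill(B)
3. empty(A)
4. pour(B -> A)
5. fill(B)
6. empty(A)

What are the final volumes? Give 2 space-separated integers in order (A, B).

Step 1: pour(B -> A) -> (A=10 B=1)
Step 2: fill(B) -> (A=10 B=11)
Step 3: empty(A) -> (A=0 B=11)
Step 4: pour(B -> A) -> (A=10 B=1)
Step 5: fill(B) -> (A=10 B=11)
Step 6: empty(A) -> (A=0 B=11)

Answer: 0 11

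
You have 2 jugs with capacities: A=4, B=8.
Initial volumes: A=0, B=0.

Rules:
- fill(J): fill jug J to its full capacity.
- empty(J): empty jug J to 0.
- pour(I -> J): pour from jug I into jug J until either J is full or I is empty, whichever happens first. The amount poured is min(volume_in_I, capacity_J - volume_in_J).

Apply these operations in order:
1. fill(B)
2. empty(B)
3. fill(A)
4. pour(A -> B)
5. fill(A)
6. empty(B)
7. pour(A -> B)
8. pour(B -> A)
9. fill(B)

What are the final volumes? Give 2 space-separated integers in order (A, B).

Answer: 4 8

Derivation:
Step 1: fill(B) -> (A=0 B=8)
Step 2: empty(B) -> (A=0 B=0)
Step 3: fill(A) -> (A=4 B=0)
Step 4: pour(A -> B) -> (A=0 B=4)
Step 5: fill(A) -> (A=4 B=4)
Step 6: empty(B) -> (A=4 B=0)
Step 7: pour(A -> B) -> (A=0 B=4)
Step 8: pour(B -> A) -> (A=4 B=0)
Step 9: fill(B) -> (A=4 B=8)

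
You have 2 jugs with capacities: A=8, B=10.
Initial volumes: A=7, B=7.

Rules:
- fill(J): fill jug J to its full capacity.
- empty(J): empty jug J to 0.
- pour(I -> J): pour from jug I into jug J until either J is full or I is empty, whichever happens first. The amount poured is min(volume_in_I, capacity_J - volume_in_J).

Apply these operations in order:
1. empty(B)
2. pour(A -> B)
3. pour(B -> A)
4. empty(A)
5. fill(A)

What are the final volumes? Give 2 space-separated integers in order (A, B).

Answer: 8 0

Derivation:
Step 1: empty(B) -> (A=7 B=0)
Step 2: pour(A -> B) -> (A=0 B=7)
Step 3: pour(B -> A) -> (A=7 B=0)
Step 4: empty(A) -> (A=0 B=0)
Step 5: fill(A) -> (A=8 B=0)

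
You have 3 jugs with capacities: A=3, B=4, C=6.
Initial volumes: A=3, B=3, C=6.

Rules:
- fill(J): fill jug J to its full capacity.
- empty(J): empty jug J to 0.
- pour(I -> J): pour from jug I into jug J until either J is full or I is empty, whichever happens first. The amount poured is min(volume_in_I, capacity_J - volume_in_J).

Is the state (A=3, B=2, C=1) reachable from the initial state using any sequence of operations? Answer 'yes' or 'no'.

Answer: yes

Derivation:
BFS from (A=3, B=3, C=6):
  1. empty(C) -> (A=3 B=3 C=0)
  2. pour(A -> B) -> (A=2 B=4 C=0)
  3. pour(B -> C) -> (A=2 B=0 C=4)
  4. pour(A -> B) -> (A=0 B=2 C=4)
  5. pour(C -> A) -> (A=3 B=2 C=1)
Target reached → yes.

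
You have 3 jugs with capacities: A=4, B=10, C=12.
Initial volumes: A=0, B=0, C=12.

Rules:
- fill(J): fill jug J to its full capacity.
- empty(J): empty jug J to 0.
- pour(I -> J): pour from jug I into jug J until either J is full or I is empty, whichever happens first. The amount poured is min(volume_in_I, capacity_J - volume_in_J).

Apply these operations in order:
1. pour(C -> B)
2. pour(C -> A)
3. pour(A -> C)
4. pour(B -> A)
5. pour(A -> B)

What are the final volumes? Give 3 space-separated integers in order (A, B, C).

Step 1: pour(C -> B) -> (A=0 B=10 C=2)
Step 2: pour(C -> A) -> (A=2 B=10 C=0)
Step 3: pour(A -> C) -> (A=0 B=10 C=2)
Step 4: pour(B -> A) -> (A=4 B=6 C=2)
Step 5: pour(A -> B) -> (A=0 B=10 C=2)

Answer: 0 10 2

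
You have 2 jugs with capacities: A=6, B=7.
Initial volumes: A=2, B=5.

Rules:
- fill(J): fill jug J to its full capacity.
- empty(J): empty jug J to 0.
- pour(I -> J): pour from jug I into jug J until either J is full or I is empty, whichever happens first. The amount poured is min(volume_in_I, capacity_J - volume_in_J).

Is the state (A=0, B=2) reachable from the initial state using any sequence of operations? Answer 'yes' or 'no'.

Answer: yes

Derivation:
BFS from (A=2, B=5):
  1. empty(B) -> (A=2 B=0)
  2. pour(A -> B) -> (A=0 B=2)
Target reached → yes.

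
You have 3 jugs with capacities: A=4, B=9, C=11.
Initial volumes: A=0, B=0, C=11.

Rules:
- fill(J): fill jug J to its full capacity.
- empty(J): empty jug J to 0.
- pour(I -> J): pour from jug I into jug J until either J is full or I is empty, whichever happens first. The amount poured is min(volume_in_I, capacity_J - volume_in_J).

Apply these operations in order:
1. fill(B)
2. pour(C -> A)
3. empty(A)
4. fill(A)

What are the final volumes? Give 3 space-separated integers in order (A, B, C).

Answer: 4 9 7

Derivation:
Step 1: fill(B) -> (A=0 B=9 C=11)
Step 2: pour(C -> A) -> (A=4 B=9 C=7)
Step 3: empty(A) -> (A=0 B=9 C=7)
Step 4: fill(A) -> (A=4 B=9 C=7)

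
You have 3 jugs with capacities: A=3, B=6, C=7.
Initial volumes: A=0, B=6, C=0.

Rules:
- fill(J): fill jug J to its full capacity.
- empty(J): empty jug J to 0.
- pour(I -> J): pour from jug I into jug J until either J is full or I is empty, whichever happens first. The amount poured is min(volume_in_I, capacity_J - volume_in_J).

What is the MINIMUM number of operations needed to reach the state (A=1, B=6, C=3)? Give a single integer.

BFS from (A=0, B=6, C=0). One shortest path:
  1. empty(B) -> (A=0 B=0 C=0)
  2. fill(C) -> (A=0 B=0 C=7)
  3. pour(C -> A) -> (A=3 B=0 C=4)
  4. pour(C -> B) -> (A=3 B=4 C=0)
  5. pour(A -> C) -> (A=0 B=4 C=3)
  6. fill(A) -> (A=3 B=4 C=3)
  7. pour(A -> B) -> (A=1 B=6 C=3)
Reached target in 7 moves.

Answer: 7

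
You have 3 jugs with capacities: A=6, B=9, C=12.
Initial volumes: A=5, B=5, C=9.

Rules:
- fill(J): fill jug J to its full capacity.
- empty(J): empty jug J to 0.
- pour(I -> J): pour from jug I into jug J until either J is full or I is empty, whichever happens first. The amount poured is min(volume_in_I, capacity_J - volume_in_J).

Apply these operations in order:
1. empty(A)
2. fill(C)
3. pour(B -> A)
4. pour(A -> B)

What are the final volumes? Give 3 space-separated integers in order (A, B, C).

Answer: 0 5 12

Derivation:
Step 1: empty(A) -> (A=0 B=5 C=9)
Step 2: fill(C) -> (A=0 B=5 C=12)
Step 3: pour(B -> A) -> (A=5 B=0 C=12)
Step 4: pour(A -> B) -> (A=0 B=5 C=12)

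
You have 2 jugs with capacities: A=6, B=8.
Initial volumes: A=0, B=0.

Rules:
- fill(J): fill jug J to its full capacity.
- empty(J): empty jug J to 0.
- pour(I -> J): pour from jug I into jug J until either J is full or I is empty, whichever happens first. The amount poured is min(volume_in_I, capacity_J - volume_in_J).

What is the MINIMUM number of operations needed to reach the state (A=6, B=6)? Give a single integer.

Answer: 3

Derivation:
BFS from (A=0, B=0). One shortest path:
  1. fill(A) -> (A=6 B=0)
  2. pour(A -> B) -> (A=0 B=6)
  3. fill(A) -> (A=6 B=6)
Reached target in 3 moves.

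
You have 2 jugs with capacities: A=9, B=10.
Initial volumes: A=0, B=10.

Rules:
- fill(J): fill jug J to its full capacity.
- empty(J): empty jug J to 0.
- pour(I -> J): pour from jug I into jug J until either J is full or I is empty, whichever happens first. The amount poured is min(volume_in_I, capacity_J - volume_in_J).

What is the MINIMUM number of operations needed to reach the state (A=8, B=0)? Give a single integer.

Answer: 6

Derivation:
BFS from (A=0, B=10). One shortest path:
  1. fill(A) -> (A=9 B=10)
  2. empty(B) -> (A=9 B=0)
  3. pour(A -> B) -> (A=0 B=9)
  4. fill(A) -> (A=9 B=9)
  5. pour(A -> B) -> (A=8 B=10)
  6. empty(B) -> (A=8 B=0)
Reached target in 6 moves.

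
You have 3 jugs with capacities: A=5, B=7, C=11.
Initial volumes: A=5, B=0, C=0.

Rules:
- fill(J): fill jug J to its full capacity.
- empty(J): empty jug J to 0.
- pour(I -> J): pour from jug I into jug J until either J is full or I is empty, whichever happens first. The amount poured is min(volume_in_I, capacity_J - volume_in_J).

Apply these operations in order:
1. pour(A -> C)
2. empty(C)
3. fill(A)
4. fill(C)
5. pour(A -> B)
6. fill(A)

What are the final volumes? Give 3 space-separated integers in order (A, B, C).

Answer: 5 5 11

Derivation:
Step 1: pour(A -> C) -> (A=0 B=0 C=5)
Step 2: empty(C) -> (A=0 B=0 C=0)
Step 3: fill(A) -> (A=5 B=0 C=0)
Step 4: fill(C) -> (A=5 B=0 C=11)
Step 5: pour(A -> B) -> (A=0 B=5 C=11)
Step 6: fill(A) -> (A=5 B=5 C=11)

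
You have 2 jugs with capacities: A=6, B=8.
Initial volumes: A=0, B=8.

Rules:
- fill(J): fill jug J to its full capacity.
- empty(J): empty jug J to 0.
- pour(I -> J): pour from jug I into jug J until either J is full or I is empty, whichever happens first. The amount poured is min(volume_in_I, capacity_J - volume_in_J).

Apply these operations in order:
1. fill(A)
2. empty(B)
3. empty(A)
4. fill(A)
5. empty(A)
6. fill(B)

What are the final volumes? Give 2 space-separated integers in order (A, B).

Answer: 0 8

Derivation:
Step 1: fill(A) -> (A=6 B=8)
Step 2: empty(B) -> (A=6 B=0)
Step 3: empty(A) -> (A=0 B=0)
Step 4: fill(A) -> (A=6 B=0)
Step 5: empty(A) -> (A=0 B=0)
Step 6: fill(B) -> (A=0 B=8)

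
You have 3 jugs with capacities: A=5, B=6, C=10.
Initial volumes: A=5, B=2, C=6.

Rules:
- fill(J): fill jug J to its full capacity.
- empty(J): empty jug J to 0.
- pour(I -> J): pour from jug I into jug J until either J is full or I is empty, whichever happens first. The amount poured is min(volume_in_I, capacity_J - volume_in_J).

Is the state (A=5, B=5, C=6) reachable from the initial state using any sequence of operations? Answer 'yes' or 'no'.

BFS from (A=5, B=2, C=6):
  1. empty(B) -> (A=5 B=0 C=6)
  2. pour(A -> B) -> (A=0 B=5 C=6)
  3. fill(A) -> (A=5 B=5 C=6)
Target reached → yes.

Answer: yes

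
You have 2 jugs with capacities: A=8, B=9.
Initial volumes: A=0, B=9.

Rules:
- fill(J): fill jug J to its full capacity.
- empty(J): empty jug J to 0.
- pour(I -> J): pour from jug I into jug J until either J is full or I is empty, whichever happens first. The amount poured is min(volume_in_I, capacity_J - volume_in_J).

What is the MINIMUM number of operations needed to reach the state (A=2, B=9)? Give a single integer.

BFS from (A=0, B=9). One shortest path:
  1. pour(B -> A) -> (A=8 B=1)
  2. empty(A) -> (A=0 B=1)
  3. pour(B -> A) -> (A=1 B=0)
  4. fill(B) -> (A=1 B=9)
  5. pour(B -> A) -> (A=8 B=2)
  6. empty(A) -> (A=0 B=2)
  7. pour(B -> A) -> (A=2 B=0)
  8. fill(B) -> (A=2 B=9)
Reached target in 8 moves.

Answer: 8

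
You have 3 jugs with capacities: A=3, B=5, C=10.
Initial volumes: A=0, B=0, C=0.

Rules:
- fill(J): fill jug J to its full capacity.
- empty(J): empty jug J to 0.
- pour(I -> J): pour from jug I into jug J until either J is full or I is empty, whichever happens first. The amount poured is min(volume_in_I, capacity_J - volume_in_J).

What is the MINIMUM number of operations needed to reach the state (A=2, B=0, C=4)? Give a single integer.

Answer: 8

Derivation:
BFS from (A=0, B=0, C=0). One shortest path:
  1. fill(A) -> (A=3 B=0 C=0)
  2. pour(A -> B) -> (A=0 B=3 C=0)
  3. fill(A) -> (A=3 B=3 C=0)
  4. pour(A -> B) -> (A=1 B=5 C=0)
  5. pour(A -> C) -> (A=0 B=5 C=1)
  6. pour(B -> A) -> (A=3 B=2 C=1)
  7. pour(A -> C) -> (A=0 B=2 C=4)
  8. pour(B -> A) -> (A=2 B=0 C=4)
Reached target in 8 moves.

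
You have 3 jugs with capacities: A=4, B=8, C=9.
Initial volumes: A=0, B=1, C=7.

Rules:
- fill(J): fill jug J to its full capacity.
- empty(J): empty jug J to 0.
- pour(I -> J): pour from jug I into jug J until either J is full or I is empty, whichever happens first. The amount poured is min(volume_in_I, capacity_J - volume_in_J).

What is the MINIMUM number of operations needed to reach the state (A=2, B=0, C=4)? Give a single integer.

Answer: 5

Derivation:
BFS from (A=0, B=1, C=7). One shortest path:
  1. fill(B) -> (A=0 B=8 C=7)
  2. pour(B -> A) -> (A=4 B=4 C=7)
  3. pour(A -> C) -> (A=2 B=4 C=9)
  4. empty(C) -> (A=2 B=4 C=0)
  5. pour(B -> C) -> (A=2 B=0 C=4)
Reached target in 5 moves.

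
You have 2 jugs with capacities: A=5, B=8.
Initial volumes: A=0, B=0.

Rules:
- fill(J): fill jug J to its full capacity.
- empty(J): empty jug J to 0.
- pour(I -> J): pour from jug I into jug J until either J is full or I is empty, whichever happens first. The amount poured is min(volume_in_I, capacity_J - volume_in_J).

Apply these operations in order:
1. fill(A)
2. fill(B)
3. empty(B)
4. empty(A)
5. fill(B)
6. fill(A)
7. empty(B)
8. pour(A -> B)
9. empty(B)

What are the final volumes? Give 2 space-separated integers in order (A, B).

Step 1: fill(A) -> (A=5 B=0)
Step 2: fill(B) -> (A=5 B=8)
Step 3: empty(B) -> (A=5 B=0)
Step 4: empty(A) -> (A=0 B=0)
Step 5: fill(B) -> (A=0 B=8)
Step 6: fill(A) -> (A=5 B=8)
Step 7: empty(B) -> (A=5 B=0)
Step 8: pour(A -> B) -> (A=0 B=5)
Step 9: empty(B) -> (A=0 B=0)

Answer: 0 0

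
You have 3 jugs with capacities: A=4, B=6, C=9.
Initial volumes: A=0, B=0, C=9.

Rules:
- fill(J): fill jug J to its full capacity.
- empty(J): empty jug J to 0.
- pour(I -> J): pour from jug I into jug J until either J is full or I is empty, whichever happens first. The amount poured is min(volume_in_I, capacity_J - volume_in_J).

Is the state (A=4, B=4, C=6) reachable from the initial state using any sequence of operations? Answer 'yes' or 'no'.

Answer: yes

Derivation:
BFS from (A=0, B=0, C=9):
  1. fill(A) -> (A=4 B=0 C=9)
  2. fill(B) -> (A=4 B=6 C=9)
  3. empty(C) -> (A=4 B=6 C=0)
  4. pour(B -> C) -> (A=4 B=0 C=6)
  5. pour(A -> B) -> (A=0 B=4 C=6)
  6. fill(A) -> (A=4 B=4 C=6)
Target reached → yes.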